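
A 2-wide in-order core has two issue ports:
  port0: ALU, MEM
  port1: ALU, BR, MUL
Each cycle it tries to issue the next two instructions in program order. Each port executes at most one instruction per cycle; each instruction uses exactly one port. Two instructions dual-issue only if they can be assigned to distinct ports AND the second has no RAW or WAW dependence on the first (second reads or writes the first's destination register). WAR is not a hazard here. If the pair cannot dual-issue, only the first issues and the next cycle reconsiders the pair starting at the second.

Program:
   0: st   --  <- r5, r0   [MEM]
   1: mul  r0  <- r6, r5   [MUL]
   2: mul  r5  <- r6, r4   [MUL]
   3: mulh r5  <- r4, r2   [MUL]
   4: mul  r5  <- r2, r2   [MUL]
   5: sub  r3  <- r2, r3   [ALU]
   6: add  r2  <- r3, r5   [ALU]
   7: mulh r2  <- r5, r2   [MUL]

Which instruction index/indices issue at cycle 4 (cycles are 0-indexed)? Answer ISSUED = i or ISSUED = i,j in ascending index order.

ISSUED = 6

[0] i0,i1  st.MEM mul.MUL  -- pair
[1] i2  mul.MUL  -- no-port MUL/MUL
[2] i3  mulh.MUL  -- no-port MUL/MUL
[3] i4,i5  mul.MUL sub.ALU  -- pair
[4] i6  add.ALU  -- RAW+WAW r2
[5] i7  mulh.MUL  -- tail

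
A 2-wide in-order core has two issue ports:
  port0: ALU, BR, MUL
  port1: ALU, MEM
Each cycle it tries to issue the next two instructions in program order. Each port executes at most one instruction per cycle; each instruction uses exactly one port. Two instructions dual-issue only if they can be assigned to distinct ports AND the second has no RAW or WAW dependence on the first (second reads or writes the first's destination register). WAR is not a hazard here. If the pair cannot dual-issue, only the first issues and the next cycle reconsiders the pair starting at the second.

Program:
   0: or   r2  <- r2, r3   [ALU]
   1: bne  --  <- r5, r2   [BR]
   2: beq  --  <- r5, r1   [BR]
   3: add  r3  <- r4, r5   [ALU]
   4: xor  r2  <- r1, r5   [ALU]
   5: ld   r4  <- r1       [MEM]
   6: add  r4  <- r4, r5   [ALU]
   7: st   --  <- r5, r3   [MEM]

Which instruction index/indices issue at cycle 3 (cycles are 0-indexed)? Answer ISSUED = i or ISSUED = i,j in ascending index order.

c0: i0 or.ALU  RAW r2
c1: i1 bne.BR  no-port BR/BR
c2: i2,i3 beq.BR/add.ALU  2-wide
c3: i4,i5 xor.ALU/ld.MEM  2-wide
c4: i6,i7 add.ALU/st.MEM  2-wide

ISSUED = 4,5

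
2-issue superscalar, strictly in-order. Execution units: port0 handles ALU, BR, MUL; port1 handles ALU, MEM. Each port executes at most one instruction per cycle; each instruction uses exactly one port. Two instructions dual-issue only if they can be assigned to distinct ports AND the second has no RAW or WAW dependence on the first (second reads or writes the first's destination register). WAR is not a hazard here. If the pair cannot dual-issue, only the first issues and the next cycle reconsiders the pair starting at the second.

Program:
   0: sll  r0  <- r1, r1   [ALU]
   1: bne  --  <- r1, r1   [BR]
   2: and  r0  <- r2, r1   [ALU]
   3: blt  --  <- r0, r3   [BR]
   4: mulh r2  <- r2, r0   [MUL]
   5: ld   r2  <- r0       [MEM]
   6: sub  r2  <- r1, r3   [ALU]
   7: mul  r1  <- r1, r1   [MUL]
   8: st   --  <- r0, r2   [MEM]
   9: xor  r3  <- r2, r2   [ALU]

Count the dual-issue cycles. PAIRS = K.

  cy0 -> i0/i1 (sll+bne) pair
  cy1 -> i2 (and) RAW r0
  cy2 -> i3 (blt) no-port BR/MUL
  cy3 -> i4 (mulh) WAW r2
  cy4 -> i5 (ld) WAW r2
  cy5 -> i6/i7 (sub+mul) pair
  cy6 -> i8/i9 (st+xor) pair

PAIRS = 3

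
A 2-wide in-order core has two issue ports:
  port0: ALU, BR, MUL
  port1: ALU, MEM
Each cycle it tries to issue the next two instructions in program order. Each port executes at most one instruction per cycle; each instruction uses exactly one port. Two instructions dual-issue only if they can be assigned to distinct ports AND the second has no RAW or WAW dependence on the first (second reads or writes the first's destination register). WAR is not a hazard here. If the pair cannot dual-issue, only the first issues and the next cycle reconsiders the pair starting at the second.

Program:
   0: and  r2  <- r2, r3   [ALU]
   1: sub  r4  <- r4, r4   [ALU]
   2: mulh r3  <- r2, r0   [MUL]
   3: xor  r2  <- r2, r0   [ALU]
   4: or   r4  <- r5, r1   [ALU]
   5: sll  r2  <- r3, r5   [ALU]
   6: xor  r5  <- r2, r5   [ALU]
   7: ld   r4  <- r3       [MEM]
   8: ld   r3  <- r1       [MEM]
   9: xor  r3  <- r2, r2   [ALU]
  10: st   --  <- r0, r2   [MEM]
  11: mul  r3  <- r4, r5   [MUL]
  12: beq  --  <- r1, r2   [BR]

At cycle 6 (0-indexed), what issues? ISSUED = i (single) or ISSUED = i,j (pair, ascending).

c0: i0/i1 and.ALU;sub.ALU  pair
c1: i2/i3 mulh.MUL;xor.ALU  pair
c2: i4/i5 or.ALU;sll.ALU  pair
c3: i6/i7 xor.ALU;ld.MEM  pair
c4: i8 ld.MEM  WAW r3
c5: i9/i10 xor.ALU;st.MEM  pair
c6: i11 mul.MUL  no-port MUL/BR
c7: i12 beq.BR  tail

ISSUED = 11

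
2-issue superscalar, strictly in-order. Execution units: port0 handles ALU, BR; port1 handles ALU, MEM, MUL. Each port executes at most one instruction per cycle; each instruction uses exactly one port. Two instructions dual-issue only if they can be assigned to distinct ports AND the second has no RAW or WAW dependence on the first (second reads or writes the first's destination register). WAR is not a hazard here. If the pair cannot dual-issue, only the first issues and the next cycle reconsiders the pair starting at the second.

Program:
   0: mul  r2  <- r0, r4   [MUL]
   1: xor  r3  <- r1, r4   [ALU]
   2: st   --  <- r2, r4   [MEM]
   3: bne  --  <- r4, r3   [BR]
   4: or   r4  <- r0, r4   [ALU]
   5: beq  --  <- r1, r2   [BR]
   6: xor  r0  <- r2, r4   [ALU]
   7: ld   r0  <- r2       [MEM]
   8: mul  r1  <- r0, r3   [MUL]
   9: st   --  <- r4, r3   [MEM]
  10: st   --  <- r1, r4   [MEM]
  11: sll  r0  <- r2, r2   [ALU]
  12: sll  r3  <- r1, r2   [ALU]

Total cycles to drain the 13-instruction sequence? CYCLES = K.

CYCLES = 9

0. mul.MUL xor.ALU @i0&i1  | dual
1. st.MEM bne.BR @i2&i3  | dual
2. or.ALU beq.BR @i4&i5  | dual
3. xor.ALU @i6  | WAW r0
4. ld.MEM @i7  | no-port MEM/MUL
5. mul.MUL @i8  | no-port MUL/MEM
6. st.MEM @i9  | no-port MEM/MEM
7. st.MEM sll.ALU @i10&i11  | dual
8. sll.ALU @i12  | tail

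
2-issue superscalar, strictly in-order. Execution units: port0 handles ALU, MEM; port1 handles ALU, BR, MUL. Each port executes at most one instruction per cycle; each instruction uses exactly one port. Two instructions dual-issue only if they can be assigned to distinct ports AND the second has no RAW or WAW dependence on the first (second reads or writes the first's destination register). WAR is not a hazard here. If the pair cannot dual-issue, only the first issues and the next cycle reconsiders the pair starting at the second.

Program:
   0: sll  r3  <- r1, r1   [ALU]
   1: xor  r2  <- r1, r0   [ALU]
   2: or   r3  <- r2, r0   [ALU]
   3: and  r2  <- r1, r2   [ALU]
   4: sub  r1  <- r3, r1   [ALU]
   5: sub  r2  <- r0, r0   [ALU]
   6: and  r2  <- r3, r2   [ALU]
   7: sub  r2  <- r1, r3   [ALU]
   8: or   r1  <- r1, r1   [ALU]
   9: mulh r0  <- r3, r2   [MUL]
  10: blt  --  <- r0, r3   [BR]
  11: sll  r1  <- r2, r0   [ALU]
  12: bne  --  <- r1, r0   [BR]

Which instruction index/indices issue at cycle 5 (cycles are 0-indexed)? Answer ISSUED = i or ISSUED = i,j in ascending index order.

  cy0 -> i0/i1 (sll+xor) pair
  cy1 -> i2/i3 (or+and) pair
  cy2 -> i4/i5 (sub+sub) pair
  cy3 -> i6 (and) WAW r2
  cy4 -> i7/i8 (sub+or) pair
  cy5 -> i9 (mulh) no-port MUL/BR
  cy6 -> i10/i11 (blt+sll) pair
  cy7 -> i12 (bne) tail

ISSUED = 9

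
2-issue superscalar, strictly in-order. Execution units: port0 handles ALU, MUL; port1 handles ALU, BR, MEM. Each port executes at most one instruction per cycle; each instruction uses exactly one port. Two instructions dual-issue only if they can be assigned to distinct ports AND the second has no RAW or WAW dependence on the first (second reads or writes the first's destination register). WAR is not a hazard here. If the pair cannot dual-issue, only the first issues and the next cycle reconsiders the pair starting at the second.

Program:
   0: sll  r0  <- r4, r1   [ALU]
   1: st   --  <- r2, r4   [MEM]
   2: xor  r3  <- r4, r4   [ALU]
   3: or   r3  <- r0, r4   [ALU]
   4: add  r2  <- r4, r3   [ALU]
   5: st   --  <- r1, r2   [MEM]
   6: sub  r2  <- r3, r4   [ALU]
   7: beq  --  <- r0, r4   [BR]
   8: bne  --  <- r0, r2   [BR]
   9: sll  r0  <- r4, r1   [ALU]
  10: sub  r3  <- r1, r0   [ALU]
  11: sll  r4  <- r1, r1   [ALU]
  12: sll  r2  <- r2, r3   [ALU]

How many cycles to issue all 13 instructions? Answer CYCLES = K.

c0: i0/i1 sll/st  2-wide
c1: i2 xor  WAW r3
c2: i3 or  RAW r3
c3: i4 add  RAW r2
c4: i5/i6 st/sub  2-wide
c5: i7 beq  no-port BR/BR
c6: i8/i9 bne/sll  2-wide
c7: i10/i11 sub/sll  2-wide
c8: i12 sll  tail

CYCLES = 9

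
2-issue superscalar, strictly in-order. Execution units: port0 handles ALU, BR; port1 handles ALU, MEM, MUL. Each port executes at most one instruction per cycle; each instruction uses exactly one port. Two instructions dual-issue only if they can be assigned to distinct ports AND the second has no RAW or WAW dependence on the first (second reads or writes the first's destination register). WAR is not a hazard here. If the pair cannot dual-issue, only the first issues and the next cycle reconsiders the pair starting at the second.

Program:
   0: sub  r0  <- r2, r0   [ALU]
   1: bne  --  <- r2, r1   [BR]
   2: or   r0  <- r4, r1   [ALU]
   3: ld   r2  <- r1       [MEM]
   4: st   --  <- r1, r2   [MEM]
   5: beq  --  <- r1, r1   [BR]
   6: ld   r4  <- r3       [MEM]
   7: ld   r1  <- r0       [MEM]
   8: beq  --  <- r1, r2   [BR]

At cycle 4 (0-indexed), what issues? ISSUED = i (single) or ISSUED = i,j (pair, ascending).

  cy0 -> i0+i1 (sub.ALU bne.BR) 2-wide
  cy1 -> i2+i3 (or.ALU ld.MEM) 2-wide
  cy2 -> i4+i5 (st.MEM beq.BR) 2-wide
  cy3 -> i6 (ld.MEM) no-port MEM/MEM
  cy4 -> i7 (ld.MEM) RAW r1
  cy5 -> i8 (beq.BR) tail

ISSUED = 7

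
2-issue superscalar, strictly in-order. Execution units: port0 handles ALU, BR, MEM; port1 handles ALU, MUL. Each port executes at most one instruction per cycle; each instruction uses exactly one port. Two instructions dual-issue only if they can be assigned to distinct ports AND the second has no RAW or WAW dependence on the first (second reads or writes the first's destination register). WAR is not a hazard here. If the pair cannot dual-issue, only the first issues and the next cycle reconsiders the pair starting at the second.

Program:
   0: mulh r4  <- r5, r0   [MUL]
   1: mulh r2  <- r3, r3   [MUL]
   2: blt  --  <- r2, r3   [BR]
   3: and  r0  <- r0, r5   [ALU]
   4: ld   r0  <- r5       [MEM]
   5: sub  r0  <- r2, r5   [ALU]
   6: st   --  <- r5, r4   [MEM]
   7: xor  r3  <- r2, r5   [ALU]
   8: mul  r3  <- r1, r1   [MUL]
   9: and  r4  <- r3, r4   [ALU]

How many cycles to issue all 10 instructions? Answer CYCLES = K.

c0: i0 mulh  no-port MUL/MUL
c1: i1 mulh  RAW r2
c2: i2/i3 blt and  pair
c3: i4 ld  WAW r0
c4: i5/i6 sub st  pair
c5: i7 xor  WAW r3
c6: i8 mul  RAW r3
c7: i9 and  tail

CYCLES = 8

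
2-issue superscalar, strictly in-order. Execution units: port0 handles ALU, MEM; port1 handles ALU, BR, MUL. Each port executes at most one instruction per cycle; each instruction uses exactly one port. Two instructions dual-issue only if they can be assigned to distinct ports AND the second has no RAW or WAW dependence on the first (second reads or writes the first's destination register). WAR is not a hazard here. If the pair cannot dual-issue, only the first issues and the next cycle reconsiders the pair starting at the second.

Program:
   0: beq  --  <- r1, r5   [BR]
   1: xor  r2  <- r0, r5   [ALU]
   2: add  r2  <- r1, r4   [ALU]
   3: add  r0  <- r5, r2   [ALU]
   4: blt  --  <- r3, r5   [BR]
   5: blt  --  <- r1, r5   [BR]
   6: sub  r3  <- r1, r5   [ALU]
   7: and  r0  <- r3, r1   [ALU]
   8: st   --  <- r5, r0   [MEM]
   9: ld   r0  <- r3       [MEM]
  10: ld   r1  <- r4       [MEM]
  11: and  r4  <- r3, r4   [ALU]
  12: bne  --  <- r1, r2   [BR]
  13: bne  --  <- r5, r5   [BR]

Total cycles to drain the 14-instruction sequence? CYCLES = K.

CYCLES = 10

[0] i0,i1  beq xor  -- 2-wide
[1] i2  add  -- RAW r2
[2] i3,i4  add blt  -- 2-wide
[3] i5,i6  blt sub  -- 2-wide
[4] i7  and  -- RAW r0
[5] i8  st  -- no-port MEM/MEM
[6] i9  ld  -- no-port MEM/MEM
[7] i10,i11  ld and  -- 2-wide
[8] i12  bne  -- no-port BR/BR
[9] i13  bne  -- tail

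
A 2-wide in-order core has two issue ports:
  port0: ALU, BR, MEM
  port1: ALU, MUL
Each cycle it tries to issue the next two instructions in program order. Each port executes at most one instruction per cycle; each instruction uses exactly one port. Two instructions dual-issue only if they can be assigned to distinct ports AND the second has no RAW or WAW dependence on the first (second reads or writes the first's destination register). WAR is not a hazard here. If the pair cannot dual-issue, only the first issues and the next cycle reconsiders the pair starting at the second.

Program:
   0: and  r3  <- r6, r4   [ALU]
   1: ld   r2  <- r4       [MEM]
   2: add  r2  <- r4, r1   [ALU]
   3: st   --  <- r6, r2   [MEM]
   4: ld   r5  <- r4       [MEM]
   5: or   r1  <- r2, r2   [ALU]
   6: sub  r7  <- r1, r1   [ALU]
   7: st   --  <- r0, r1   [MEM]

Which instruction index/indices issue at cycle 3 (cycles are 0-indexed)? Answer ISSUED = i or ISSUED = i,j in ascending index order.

ISSUED = 4,5

[0] i0/i1  and.ALU;ld.MEM  -- pair
[1] i2  add.ALU  -- RAW r2
[2] i3  st.MEM  -- no-port MEM/MEM
[3] i4/i5  ld.MEM;or.ALU  -- pair
[4] i6/i7  sub.ALU;st.MEM  -- pair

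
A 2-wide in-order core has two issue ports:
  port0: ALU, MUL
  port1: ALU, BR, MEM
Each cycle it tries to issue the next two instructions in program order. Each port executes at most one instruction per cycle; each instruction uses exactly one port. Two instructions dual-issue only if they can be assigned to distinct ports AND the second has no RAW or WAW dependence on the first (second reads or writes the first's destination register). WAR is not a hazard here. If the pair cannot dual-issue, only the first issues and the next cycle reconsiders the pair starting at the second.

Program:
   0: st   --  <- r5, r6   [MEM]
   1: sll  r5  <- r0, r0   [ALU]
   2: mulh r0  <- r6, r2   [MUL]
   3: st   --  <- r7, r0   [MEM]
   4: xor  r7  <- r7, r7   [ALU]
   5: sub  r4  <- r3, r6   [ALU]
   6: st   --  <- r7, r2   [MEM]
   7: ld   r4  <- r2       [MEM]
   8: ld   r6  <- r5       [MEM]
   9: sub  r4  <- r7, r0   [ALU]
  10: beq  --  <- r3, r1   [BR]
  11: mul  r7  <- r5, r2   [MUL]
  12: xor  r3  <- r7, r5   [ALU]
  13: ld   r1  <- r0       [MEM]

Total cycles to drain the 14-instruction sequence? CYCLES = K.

CYCLES = 8

[0] i0,i1  st.MEM/sll.ALU  -- 2-wide
[1] i2  mulh.MUL  -- RAW r0
[2] i3,i4  st.MEM/xor.ALU  -- 2-wide
[3] i5,i6  sub.ALU/st.MEM  -- 2-wide
[4] i7  ld.MEM  -- no-port MEM/MEM
[5] i8,i9  ld.MEM/sub.ALU  -- 2-wide
[6] i10,i11  beq.BR/mul.MUL  -- 2-wide
[7] i12,i13  xor.ALU/ld.MEM  -- 2-wide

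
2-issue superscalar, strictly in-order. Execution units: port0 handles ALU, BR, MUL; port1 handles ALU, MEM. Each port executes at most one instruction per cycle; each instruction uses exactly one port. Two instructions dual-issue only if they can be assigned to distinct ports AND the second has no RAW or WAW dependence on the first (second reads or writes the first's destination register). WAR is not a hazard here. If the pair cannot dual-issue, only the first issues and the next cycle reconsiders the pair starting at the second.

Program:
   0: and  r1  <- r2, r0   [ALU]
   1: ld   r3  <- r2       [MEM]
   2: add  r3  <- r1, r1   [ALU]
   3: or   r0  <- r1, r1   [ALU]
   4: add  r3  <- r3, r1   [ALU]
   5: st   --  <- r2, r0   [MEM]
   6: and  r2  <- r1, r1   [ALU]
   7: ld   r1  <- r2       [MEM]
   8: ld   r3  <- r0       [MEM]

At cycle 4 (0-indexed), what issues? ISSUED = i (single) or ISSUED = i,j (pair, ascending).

ISSUED = 7

  cy0 -> i0,i1 (and.ALU;ld.MEM) pair
  cy1 -> i2,i3 (add.ALU;or.ALU) pair
  cy2 -> i4,i5 (add.ALU;st.MEM) pair
  cy3 -> i6 (and.ALU) RAW r2
  cy4 -> i7 (ld.MEM) no-port MEM/MEM
  cy5 -> i8 (ld.MEM) tail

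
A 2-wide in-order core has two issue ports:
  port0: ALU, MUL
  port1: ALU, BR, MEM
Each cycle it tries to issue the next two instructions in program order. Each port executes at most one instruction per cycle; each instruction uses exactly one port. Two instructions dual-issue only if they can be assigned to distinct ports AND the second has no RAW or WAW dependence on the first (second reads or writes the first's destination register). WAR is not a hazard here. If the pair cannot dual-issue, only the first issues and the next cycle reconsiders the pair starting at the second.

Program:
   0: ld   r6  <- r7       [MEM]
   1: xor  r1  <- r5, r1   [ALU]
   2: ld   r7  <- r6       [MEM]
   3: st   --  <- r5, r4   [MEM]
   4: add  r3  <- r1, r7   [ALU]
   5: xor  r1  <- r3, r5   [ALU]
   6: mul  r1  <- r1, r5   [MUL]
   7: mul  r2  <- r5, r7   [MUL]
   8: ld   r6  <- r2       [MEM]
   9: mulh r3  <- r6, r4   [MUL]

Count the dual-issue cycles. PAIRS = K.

[0] i0&i1  ld+xor  -- 2-wide
[1] i2  ld  -- no-port MEM/MEM
[2] i3&i4  st+add  -- 2-wide
[3] i5  xor  -- RAW+WAW r1
[4] i6  mul  -- no-port MUL/MUL
[5] i7  mul  -- RAW r2
[6] i8  ld  -- RAW r6
[7] i9  mulh  -- tail

PAIRS = 2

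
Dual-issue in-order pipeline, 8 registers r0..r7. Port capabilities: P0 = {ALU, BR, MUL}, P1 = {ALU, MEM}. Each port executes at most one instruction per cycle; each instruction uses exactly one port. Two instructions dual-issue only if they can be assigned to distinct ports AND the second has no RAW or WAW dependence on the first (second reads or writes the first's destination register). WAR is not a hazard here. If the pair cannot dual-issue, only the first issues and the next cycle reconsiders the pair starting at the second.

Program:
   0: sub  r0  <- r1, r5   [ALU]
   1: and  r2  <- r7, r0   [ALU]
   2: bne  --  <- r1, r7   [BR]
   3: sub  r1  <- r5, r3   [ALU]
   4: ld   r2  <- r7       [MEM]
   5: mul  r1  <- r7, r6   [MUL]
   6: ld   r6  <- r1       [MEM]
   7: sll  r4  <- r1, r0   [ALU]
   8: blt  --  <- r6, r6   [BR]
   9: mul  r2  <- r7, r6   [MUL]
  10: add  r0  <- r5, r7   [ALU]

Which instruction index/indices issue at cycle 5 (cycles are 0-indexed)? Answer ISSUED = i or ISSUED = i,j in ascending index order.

t=0 i0:sub ; RAW r0
t=1 i1+i2:and/bne ; pair
t=2 i3+i4:sub/ld ; pair
t=3 i5:mul ; RAW r1
t=4 i6+i7:ld/sll ; pair
t=5 i8:blt ; no-port BR/MUL
t=6 i9+i10:mul/add ; pair

ISSUED = 8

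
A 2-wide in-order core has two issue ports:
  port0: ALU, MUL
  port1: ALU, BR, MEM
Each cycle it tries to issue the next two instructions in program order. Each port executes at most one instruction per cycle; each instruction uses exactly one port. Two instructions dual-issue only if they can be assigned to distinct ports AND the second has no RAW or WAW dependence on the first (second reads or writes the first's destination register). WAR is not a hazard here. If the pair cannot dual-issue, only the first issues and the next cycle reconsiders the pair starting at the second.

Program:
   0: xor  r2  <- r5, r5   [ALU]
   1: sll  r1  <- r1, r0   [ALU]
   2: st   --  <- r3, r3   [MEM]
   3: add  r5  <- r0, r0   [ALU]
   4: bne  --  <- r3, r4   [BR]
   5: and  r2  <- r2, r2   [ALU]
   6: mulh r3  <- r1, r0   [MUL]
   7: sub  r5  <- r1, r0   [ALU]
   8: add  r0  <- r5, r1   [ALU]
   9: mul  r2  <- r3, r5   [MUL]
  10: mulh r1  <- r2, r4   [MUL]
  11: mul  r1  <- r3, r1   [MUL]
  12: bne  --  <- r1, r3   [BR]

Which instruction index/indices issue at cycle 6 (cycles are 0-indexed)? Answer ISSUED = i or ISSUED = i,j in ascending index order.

ISSUED = 11

c0: i0&i1 xor.ALU+sll.ALU  2-wide
c1: i2&i3 st.MEM+add.ALU  2-wide
c2: i4&i5 bne.BR+and.ALU  2-wide
c3: i6&i7 mulh.MUL+sub.ALU  2-wide
c4: i8&i9 add.ALU+mul.MUL  2-wide
c5: i10 mulh.MUL  no-port MUL/MUL
c6: i11 mul.MUL  RAW r1
c7: i12 bne.BR  tail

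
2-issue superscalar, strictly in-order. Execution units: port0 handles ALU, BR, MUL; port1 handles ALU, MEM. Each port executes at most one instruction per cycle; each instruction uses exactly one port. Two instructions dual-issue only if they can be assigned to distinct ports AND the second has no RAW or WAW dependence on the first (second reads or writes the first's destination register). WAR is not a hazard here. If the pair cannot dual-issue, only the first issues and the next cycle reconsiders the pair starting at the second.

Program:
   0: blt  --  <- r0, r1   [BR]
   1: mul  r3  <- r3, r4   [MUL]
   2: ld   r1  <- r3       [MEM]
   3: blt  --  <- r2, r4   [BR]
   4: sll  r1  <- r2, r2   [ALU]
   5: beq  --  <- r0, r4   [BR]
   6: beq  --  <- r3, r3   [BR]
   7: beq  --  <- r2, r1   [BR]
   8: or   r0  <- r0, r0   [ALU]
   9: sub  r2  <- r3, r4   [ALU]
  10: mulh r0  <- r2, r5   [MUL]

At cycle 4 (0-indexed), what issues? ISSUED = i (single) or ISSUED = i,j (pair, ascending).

ISSUED = 6

#0 head=0: blt i0 no-port BR/MUL
#1 head=1: mul i1 RAW r3
#2 head=2: ld+blt i2+i3 dual
#3 head=4: sll+beq i4+i5 dual
#4 head=6: beq i6 no-port BR/BR
#5 head=7: beq+or i7+i8 dual
#6 head=9: sub i9 RAW r2
#7 head=10: mulh i10 tail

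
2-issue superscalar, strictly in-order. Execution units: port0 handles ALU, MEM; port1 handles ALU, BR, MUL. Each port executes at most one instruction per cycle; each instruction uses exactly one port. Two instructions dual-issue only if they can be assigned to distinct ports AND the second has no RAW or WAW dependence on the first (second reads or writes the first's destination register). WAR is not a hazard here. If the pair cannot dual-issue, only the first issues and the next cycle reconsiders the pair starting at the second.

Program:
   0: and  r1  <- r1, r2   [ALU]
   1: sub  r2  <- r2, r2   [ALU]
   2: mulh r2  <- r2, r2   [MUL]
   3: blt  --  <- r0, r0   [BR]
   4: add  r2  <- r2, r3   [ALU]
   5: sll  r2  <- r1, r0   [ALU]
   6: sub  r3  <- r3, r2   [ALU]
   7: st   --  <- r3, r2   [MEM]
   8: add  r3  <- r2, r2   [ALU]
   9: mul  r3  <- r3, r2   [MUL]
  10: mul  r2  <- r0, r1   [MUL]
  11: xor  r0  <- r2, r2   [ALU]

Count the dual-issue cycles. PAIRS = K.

[0] i0+i1  and/sub  -- pair
[1] i2  mulh  -- no-port MUL/BR
[2] i3+i4  blt/add  -- pair
[3] i5  sll  -- RAW r2
[4] i6  sub  -- RAW r3
[5] i7+i8  st/add  -- pair
[6] i9  mul  -- no-port MUL/MUL
[7] i10  mul  -- RAW r2
[8] i11  xor  -- tail

PAIRS = 3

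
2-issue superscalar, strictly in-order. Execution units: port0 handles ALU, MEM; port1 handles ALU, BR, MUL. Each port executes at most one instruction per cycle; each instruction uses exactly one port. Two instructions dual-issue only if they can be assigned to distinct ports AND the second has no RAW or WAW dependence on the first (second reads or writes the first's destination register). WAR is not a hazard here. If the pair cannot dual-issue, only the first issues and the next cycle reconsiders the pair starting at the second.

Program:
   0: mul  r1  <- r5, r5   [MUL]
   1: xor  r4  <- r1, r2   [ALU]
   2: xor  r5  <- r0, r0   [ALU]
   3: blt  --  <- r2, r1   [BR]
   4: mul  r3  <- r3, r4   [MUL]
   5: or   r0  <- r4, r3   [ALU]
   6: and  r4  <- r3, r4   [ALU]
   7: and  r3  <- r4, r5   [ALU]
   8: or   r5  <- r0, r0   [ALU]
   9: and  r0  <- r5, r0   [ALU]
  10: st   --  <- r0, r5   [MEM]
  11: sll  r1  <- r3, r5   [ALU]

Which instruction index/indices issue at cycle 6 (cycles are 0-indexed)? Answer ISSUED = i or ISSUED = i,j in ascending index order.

ISSUED = 9

#0 head=0: mul i0 RAW r1
#1 head=1: xor;xor i1+i2 pair
#2 head=3: blt i3 no-port BR/MUL
#3 head=4: mul i4 RAW r3
#4 head=5: or;and i5+i6 pair
#5 head=7: and;or i7+i8 pair
#6 head=9: and i9 RAW r0
#7 head=10: st;sll i10+i11 pair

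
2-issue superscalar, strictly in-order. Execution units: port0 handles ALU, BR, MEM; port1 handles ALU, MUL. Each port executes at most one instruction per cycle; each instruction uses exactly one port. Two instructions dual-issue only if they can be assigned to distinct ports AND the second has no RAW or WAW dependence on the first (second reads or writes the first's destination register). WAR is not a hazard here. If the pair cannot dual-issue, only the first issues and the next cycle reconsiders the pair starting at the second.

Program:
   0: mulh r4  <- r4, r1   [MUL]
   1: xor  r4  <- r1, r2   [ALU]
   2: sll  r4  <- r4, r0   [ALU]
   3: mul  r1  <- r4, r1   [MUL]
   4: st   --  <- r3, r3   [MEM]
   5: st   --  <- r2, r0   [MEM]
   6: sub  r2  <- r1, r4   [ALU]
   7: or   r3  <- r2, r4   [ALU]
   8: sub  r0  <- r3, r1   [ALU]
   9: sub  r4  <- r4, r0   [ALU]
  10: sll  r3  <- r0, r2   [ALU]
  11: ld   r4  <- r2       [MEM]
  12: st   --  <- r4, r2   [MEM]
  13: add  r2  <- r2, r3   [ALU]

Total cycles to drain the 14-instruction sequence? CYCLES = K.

#0 head=0: mulh.MUL i0 WAW r4
#1 head=1: xor.ALU i1 RAW+WAW r4
#2 head=2: sll.ALU i2 RAW r4
#3 head=3: mul.MUL+st.MEM i3+i4 2-wide
#4 head=5: st.MEM+sub.ALU i5+i6 2-wide
#5 head=7: or.ALU i7 RAW r3
#6 head=8: sub.ALU i8 RAW r0
#7 head=9: sub.ALU+sll.ALU i9+i10 2-wide
#8 head=11: ld.MEM i11 no-port MEM/MEM
#9 head=12: st.MEM+add.ALU i12+i13 2-wide

CYCLES = 10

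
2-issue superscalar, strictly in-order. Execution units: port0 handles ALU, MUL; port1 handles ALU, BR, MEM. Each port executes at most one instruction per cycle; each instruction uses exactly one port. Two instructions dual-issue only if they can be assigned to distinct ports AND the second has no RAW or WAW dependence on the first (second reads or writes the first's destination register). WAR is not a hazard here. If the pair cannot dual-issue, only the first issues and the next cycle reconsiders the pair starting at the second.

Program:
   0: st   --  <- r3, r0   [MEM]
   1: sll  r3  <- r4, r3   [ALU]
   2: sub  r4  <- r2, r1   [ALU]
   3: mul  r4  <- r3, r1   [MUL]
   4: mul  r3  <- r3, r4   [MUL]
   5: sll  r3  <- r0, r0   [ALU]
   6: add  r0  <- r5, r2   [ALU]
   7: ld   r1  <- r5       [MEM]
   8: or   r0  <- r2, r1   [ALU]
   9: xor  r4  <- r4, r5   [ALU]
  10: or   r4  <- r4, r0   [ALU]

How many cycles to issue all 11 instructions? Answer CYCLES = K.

t=0 i0,i1:st.MEM sll.ALU ; 2-wide
t=1 i2:sub.ALU ; WAW r4
t=2 i3:mul.MUL ; no-port MUL/MUL
t=3 i4:mul.MUL ; WAW r3
t=4 i5,i6:sll.ALU add.ALU ; 2-wide
t=5 i7:ld.MEM ; RAW r1
t=6 i8,i9:or.ALU xor.ALU ; 2-wide
t=7 i10:or.ALU ; tail

CYCLES = 8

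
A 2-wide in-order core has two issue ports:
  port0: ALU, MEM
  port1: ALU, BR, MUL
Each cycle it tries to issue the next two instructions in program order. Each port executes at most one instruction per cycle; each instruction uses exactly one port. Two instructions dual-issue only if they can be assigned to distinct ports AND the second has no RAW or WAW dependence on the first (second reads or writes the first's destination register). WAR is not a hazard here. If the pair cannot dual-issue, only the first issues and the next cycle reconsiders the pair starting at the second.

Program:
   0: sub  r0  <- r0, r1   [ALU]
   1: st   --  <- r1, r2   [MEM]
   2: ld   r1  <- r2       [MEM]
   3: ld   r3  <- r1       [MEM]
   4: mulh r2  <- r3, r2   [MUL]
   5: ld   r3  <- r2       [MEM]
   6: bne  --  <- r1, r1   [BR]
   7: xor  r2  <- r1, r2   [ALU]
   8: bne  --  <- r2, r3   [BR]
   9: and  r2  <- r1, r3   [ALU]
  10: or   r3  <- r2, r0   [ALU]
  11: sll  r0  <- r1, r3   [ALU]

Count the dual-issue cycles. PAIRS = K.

#0 head=0: sub.ALU/st.MEM i0,i1 pair
#1 head=2: ld.MEM i2 no-port MEM/MEM
#2 head=3: ld.MEM i3 RAW r3
#3 head=4: mulh.MUL i4 RAW r2
#4 head=5: ld.MEM/bne.BR i5,i6 pair
#5 head=7: xor.ALU i7 RAW r2
#6 head=8: bne.BR/and.ALU i8,i9 pair
#7 head=10: or.ALU i10 RAW r3
#8 head=11: sll.ALU i11 tail

PAIRS = 3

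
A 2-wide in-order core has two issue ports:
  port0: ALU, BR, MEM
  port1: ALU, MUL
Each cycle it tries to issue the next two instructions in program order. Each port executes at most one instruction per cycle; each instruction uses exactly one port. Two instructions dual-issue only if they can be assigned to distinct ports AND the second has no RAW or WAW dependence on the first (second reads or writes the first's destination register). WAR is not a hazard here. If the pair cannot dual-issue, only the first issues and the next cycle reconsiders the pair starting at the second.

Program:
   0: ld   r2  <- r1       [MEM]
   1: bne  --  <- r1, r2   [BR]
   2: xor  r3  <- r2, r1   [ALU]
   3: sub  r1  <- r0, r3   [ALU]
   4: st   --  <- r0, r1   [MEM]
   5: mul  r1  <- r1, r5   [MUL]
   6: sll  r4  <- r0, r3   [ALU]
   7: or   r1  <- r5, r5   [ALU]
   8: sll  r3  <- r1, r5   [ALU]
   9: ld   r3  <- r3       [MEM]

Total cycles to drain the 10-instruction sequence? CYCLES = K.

#0 head=0: ld.MEM i0 no-port MEM/BR
#1 head=1: bne.BR/xor.ALU i1,i2 2-wide
#2 head=3: sub.ALU i3 RAW r1
#3 head=4: st.MEM/mul.MUL i4,i5 2-wide
#4 head=6: sll.ALU/or.ALU i6,i7 2-wide
#5 head=8: sll.ALU i8 RAW+WAW r3
#6 head=9: ld.MEM i9 tail

CYCLES = 7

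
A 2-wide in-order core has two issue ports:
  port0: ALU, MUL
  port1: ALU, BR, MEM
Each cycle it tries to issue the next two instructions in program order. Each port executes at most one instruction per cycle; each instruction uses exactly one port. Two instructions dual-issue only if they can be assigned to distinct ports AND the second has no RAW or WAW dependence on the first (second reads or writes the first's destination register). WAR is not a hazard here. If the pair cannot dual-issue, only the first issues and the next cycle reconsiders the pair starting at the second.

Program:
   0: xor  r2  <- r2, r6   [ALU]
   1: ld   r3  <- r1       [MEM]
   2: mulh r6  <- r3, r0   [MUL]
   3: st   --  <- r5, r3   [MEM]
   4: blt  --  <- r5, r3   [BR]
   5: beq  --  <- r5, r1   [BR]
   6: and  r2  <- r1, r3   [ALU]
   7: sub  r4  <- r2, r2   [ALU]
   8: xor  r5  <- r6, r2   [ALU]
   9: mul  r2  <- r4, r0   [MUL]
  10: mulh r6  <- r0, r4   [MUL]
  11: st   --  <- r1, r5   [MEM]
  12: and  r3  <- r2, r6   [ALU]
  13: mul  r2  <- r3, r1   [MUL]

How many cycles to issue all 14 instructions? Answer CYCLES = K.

#0 head=0: xor.ALU;ld.MEM i0+i1 pair
#1 head=2: mulh.MUL;st.MEM i2+i3 pair
#2 head=4: blt.BR i4 no-port BR/BR
#3 head=5: beq.BR;and.ALU i5+i6 pair
#4 head=7: sub.ALU;xor.ALU i7+i8 pair
#5 head=9: mul.MUL i9 no-port MUL/MUL
#6 head=10: mulh.MUL;st.MEM i10+i11 pair
#7 head=12: and.ALU i12 RAW r3
#8 head=13: mul.MUL i13 tail

CYCLES = 9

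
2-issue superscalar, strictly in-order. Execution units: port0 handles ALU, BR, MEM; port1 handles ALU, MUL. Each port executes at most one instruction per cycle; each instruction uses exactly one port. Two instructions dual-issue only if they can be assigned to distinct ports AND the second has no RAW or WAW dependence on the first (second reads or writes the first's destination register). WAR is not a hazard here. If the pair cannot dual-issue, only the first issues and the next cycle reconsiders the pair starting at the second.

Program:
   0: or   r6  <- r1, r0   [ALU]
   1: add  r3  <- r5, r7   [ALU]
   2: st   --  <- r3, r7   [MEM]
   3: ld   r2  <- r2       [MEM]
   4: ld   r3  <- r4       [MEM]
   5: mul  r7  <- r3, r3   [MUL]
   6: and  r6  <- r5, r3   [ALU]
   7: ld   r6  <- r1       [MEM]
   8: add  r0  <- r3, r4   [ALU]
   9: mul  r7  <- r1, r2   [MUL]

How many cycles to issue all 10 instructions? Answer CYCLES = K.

CYCLES = 7

  cy0 -> i0+i1 (or.ALU;add.ALU) pair
  cy1 -> i2 (st.MEM) no-port MEM/MEM
  cy2 -> i3 (ld.MEM) no-port MEM/MEM
  cy3 -> i4 (ld.MEM) RAW r3
  cy4 -> i5+i6 (mul.MUL;and.ALU) pair
  cy5 -> i7+i8 (ld.MEM;add.ALU) pair
  cy6 -> i9 (mul.MUL) tail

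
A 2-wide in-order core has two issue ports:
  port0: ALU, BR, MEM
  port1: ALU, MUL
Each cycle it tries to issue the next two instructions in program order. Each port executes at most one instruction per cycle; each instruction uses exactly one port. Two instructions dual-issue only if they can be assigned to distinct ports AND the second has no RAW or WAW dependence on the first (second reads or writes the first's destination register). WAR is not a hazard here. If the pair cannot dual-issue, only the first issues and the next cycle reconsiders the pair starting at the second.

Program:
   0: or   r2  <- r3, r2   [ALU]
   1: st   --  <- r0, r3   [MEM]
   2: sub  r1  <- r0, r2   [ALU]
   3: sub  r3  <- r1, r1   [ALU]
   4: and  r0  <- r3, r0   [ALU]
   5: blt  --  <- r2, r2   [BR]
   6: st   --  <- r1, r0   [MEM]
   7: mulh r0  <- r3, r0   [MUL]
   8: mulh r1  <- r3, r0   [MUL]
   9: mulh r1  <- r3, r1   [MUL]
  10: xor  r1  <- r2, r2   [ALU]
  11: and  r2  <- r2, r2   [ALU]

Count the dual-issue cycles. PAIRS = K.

[0] i0+i1  or.ALU+st.MEM  -- dual
[1] i2  sub.ALU  -- RAW r1
[2] i3  sub.ALU  -- RAW r3
[3] i4+i5  and.ALU+blt.BR  -- dual
[4] i6+i7  st.MEM+mulh.MUL  -- dual
[5] i8  mulh.MUL  -- no-port MUL/MUL
[6] i9  mulh.MUL  -- WAW r1
[7] i10+i11  xor.ALU+and.ALU  -- dual

PAIRS = 4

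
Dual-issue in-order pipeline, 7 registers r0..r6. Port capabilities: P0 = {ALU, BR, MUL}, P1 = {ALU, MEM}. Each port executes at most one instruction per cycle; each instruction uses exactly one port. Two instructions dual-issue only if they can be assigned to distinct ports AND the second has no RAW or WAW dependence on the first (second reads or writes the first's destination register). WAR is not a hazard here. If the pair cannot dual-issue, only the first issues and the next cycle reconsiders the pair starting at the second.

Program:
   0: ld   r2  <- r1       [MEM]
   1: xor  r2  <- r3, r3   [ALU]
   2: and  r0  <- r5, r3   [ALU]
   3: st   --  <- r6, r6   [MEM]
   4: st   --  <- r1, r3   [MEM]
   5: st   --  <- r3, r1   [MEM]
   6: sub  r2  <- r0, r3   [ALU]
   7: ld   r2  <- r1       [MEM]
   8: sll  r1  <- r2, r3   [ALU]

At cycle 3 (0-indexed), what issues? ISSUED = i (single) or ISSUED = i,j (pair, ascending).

ISSUED = 4

#0 head=0: ld i0 WAW r2
#1 head=1: xor/and i1+i2 dual
#2 head=3: st i3 no-port MEM/MEM
#3 head=4: st i4 no-port MEM/MEM
#4 head=5: st/sub i5+i6 dual
#5 head=7: ld i7 RAW r2
#6 head=8: sll i8 tail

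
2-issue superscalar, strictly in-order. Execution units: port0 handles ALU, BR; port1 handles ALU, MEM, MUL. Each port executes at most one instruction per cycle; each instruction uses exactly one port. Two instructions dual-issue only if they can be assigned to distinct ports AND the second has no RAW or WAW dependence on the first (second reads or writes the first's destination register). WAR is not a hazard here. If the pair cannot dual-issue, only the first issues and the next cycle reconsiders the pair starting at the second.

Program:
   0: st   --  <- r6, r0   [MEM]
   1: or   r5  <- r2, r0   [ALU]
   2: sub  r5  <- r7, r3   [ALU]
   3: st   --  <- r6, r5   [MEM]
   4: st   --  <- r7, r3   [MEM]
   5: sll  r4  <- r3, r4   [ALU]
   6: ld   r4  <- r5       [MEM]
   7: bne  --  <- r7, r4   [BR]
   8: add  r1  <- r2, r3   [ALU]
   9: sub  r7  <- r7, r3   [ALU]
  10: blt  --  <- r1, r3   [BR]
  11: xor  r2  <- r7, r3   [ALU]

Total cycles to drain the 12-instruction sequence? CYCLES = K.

0. st.MEM+or.ALU @i0+i1  | pair
1. sub.ALU @i2  | RAW r5
2. st.MEM @i3  | no-port MEM/MEM
3. st.MEM+sll.ALU @i4+i5  | pair
4. ld.MEM @i6  | RAW r4
5. bne.BR+add.ALU @i7+i8  | pair
6. sub.ALU+blt.BR @i9+i10  | pair
7. xor.ALU @i11  | tail

CYCLES = 8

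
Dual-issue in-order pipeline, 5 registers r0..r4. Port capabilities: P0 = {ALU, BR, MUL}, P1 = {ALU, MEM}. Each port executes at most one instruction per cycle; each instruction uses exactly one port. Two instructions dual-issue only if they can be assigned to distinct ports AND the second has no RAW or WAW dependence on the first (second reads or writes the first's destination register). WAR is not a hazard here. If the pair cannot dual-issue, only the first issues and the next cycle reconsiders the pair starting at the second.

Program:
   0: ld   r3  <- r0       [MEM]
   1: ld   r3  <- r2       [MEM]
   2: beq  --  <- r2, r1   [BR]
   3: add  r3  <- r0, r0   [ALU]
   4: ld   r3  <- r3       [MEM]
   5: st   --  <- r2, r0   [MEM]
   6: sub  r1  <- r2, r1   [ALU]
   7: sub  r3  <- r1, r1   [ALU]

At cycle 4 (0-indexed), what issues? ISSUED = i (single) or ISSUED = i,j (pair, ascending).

0. ld.MEM @i0  | no-port MEM/MEM
1. ld.MEM beq.BR @i1&i2  | dual
2. add.ALU @i3  | RAW+WAW r3
3. ld.MEM @i4  | no-port MEM/MEM
4. st.MEM sub.ALU @i5&i6  | dual
5. sub.ALU @i7  | tail

ISSUED = 5,6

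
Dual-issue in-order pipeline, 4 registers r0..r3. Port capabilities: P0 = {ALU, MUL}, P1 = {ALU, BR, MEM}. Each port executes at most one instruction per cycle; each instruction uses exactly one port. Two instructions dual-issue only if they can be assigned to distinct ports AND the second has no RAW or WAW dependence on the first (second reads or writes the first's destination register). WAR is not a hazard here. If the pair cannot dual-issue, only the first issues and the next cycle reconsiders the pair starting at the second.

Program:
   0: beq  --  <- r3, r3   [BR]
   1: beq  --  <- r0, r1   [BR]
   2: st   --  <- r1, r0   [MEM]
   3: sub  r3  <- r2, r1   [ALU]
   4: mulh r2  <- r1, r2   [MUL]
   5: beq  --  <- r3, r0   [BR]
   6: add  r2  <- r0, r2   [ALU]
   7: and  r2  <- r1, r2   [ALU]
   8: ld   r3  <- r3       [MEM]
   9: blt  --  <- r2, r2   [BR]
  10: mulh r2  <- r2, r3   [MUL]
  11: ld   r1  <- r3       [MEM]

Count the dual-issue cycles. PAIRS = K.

PAIRS = 4

[0] i0  beq.BR  -- no-port BR/BR
[1] i1  beq.BR  -- no-port BR/MEM
[2] i2&i3  st.MEM;sub.ALU  -- 2-wide
[3] i4&i5  mulh.MUL;beq.BR  -- 2-wide
[4] i6  add.ALU  -- RAW+WAW r2
[5] i7&i8  and.ALU;ld.MEM  -- 2-wide
[6] i9&i10  blt.BR;mulh.MUL  -- 2-wide
[7] i11  ld.MEM  -- tail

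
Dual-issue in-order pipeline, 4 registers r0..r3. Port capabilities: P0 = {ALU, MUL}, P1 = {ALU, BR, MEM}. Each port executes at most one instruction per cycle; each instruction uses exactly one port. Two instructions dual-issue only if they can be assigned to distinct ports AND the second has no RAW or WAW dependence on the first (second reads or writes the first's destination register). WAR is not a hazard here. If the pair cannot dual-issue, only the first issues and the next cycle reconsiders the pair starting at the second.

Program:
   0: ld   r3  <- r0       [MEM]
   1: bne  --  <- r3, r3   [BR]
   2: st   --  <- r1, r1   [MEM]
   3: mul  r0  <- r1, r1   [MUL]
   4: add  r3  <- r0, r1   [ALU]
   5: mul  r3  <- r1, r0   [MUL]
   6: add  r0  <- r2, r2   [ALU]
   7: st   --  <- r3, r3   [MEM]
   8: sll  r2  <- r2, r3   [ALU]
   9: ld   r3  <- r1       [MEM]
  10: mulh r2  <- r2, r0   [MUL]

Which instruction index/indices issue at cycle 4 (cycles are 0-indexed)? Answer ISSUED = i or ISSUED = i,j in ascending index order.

c0: i0 ld  no-port MEM/BR
c1: i1 bne  no-port BR/MEM
c2: i2+i3 st+mul  2-wide
c3: i4 add  WAW r3
c4: i5+i6 mul+add  2-wide
c5: i7+i8 st+sll  2-wide
c6: i9+i10 ld+mulh  2-wide

ISSUED = 5,6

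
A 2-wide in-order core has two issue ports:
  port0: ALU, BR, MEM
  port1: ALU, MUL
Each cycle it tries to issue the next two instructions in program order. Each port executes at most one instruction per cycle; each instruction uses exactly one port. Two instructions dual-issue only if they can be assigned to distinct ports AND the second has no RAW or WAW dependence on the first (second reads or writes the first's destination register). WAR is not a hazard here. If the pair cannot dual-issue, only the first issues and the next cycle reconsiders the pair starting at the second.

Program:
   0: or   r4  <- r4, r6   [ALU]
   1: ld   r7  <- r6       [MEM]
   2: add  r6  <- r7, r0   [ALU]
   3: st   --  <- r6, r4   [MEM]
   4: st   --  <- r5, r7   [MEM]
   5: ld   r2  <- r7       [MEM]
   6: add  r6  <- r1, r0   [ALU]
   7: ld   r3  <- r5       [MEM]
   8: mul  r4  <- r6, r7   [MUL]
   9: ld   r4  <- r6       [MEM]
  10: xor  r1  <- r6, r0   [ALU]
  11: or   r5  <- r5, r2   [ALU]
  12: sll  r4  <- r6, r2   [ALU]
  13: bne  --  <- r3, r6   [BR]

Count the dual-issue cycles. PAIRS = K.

PAIRS = 5

[0] i0&i1  or ld  -- dual
[1] i2  add  -- RAW r6
[2] i3  st  -- no-port MEM/MEM
[3] i4  st  -- no-port MEM/MEM
[4] i5&i6  ld add  -- dual
[5] i7&i8  ld mul  -- dual
[6] i9&i10  ld xor  -- dual
[7] i11&i12  or sll  -- dual
[8] i13  bne  -- tail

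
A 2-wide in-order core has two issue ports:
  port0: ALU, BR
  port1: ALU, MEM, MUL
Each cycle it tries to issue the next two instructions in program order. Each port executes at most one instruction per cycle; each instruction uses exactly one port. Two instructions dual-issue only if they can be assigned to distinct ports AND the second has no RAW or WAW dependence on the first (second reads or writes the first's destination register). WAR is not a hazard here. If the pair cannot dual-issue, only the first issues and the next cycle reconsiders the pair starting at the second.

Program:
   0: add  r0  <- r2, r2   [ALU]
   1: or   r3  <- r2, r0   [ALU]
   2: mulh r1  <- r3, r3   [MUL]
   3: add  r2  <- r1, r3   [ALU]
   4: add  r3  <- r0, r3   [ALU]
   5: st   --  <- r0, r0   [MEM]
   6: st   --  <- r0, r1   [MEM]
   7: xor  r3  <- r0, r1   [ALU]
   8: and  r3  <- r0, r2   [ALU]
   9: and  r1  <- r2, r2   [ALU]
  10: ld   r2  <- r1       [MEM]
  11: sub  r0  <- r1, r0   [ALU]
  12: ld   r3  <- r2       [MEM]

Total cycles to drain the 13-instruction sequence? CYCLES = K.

c0: i0 add.ALU  RAW r0
c1: i1 or.ALU  RAW r3
c2: i2 mulh.MUL  RAW r1
c3: i3+i4 add.ALU;add.ALU  pair
c4: i5 st.MEM  no-port MEM/MEM
c5: i6+i7 st.MEM;xor.ALU  pair
c6: i8+i9 and.ALU;and.ALU  pair
c7: i10+i11 ld.MEM;sub.ALU  pair
c8: i12 ld.MEM  tail

CYCLES = 9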